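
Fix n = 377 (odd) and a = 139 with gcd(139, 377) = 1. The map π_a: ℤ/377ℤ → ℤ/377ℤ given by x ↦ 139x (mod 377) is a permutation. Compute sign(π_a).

+1

Start at x=165: 165 → 315 → 53 → 204 → 81 → 326 → 74 → … (one orbit).
Cycle type of π: 21×16 + 7×4 + 3×4 + 1; total 25 cycles.
With 25 cycles on 377 points, sign = (−1)^{377−25} = +1.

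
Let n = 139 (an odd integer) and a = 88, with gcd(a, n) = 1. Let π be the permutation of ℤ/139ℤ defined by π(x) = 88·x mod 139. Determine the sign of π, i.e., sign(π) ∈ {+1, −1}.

-1

Orbit of 136 under x↦88x: [136, 14, 120, 135, 65, 21, 41]… (length divides ord_139(88)).
The orbit structure of x ↦ 88x mod 139: 2 orbits of sizes [138, 1].
2 cycles on 139: each ℓ→(−1)^(ℓ−1), product (−1)^137 = -1.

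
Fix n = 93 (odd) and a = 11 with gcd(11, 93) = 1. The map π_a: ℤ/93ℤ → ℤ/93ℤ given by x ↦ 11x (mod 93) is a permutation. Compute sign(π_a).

Trace 83: π^k(83) = [83, 76, 92, 82, 65, 64, 53] for k=0..6.
5 cycles of lengths [30, 30, 30, 2, 1].
5 cycles on 93: each ℓ→(−1)^(ℓ−1), product (−1)^88 = +1.
The Jacobi symbol (11|93) = +1 (Zolotarev) agrees.

+1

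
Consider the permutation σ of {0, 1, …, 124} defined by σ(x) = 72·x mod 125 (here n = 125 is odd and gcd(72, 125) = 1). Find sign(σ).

-1

Trace 102: π^k(102) = [102, 94, 18, 46, 62, 89, 33] for k=0..6.
Cycle type of π: 100 + 20 + 4 + 1; total 4 cycles.
sign(π) = (−1)^{n − #cycles} = (−1)^{125−4} = (−1)^121 = -1.
Via Zolotarev, sign(π_{72}) = (72|125) = -1.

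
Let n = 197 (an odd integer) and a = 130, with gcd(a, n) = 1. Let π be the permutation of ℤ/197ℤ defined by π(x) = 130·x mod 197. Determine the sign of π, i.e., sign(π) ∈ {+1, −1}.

-1

Trace 59: π^k(59) = [59, 184, 83, 152, 60, 117, 41] for k=0..6.
The orbit structure of x ↦ 130x mod 197: 2 orbits of sizes [196, 1].
sign(π) = (−1)^{n − #cycles} = (−1)^{197−2} = (−1)^195 = -1.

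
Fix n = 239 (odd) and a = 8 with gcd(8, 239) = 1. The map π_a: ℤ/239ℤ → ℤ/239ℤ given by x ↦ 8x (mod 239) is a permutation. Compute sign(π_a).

Orbit of 96 under x↦8x: [96, 51, 169, 157, 61, 10, 80]… (length divides ord_239(8)).
Cycle type of π: 119×2 + 1; total 3 cycles.
239 − 3 = 236 transpositions; sign(π) = (−1)^236 = +1.
Via Zolotarev, sign(π_{8}) = (8|239) = +1.

+1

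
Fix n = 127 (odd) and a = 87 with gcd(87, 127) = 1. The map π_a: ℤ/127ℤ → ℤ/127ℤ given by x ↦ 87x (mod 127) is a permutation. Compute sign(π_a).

+1

Trace 25: π^k(25) = [25, 16, 122, 73, 1, 87, 76] for k=0..6.
π_87 has 7 disjoint cycles with lengths [21, 21, 21, 21, 21, 21, 1] on {0,…,126}.
7 cycles on 127: each ℓ→(−1)^(ℓ−1), product (−1)^120 = +1.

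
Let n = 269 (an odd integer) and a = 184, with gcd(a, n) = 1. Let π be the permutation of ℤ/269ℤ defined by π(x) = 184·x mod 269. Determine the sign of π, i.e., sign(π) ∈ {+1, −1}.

-1

Start at x=46: 46 → 125 → 135 → 92 → 250 → 1 → 184 → … (one orbit).
The orbit structure of x ↦ 184x mod 269: 2 orbits of sizes [268, 1].
Σ(ℓ_i−1) = 269−2 = 267; sign = (−1)^267 = -1.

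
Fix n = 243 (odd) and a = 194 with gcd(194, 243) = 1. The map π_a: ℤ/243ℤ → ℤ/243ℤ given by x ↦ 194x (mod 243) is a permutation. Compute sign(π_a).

Orbit of 23 under x↦194x: [23, 88, 62, 121, 146, 136, 140]… (length divides ord_243(194)).
π_194 has 6 disjoint cycles with lengths [162, 54, 18, 6, 2, 1] on {0,…,242}.
243 − 6 = 237 transpositions; sign(π) = (−1)^237 = -1.

-1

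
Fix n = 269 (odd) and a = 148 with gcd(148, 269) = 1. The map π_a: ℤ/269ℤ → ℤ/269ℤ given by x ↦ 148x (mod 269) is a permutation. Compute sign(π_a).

Orbit of 115 under x↦148x: [115, 73, 44, 56, 218, 253, 53]… (length divides ord_269(148)).
Decompose π into cycles: lengths [134, 134, 1] (3 cycles, including the fixed point 0).
n − c = 269 − 3 = 266; sign = (−1)^266 = +1.

+1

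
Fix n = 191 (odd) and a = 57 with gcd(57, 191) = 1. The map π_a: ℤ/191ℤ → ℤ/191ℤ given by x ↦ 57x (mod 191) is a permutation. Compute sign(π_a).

-1

Orbit of 33 under x↦57x: [33, 162, 66, 133, 132, 75, 73]… (length divides ord_191(57)).
2 cycles of lengths [190, 1].
With 2 cycles on 191 points, sign = (−1)^{191−2} = -1.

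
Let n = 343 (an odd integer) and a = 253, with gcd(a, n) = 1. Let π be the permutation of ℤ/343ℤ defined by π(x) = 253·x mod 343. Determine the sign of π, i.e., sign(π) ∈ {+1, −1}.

Start at x=57: 57 → 15 → 22 → 78 → 183 → 337 → 197 → … (one orbit).
Decompose π into cycles: lengths [49, 49, 49, 49, 49, 49, 7, 7, 7, 7, 7, 7, 1, 1, 1, 1, 1, 1, 1] (19 cycles, including the fixed point 0).
n − c = 343 − 19 = 324; sign = (−1)^324 = +1.

+1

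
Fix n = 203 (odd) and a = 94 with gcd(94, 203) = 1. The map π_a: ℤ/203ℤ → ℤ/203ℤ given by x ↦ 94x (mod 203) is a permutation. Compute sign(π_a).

Trace 45: π^k(45) = [45, 170, 146, 123, 194, 169, 52] for k=0..6.
The orbit structure of x ↦ 94x mod 203: 10 orbits of sizes [42, 42, 42, 42, 7, 7, 7, 7, 6, 1].
10 cycles on 203: each ℓ→(−1)^(ℓ−1), product (−1)^193 = -1.

-1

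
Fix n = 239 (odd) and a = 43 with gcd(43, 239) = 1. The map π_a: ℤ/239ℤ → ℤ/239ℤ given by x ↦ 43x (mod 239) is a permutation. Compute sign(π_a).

Orbit of 66 under x↦43x: [66, 209, 144, 217, 10, 191, 87]… (length divides ord_239(43)).
The orbit structure of x ↦ 43x mod 239: 2 orbits of sizes [238, 1].
Σ(ℓ_i−1) = 239−2 = 237; sign = (−1)^237 = -1.

-1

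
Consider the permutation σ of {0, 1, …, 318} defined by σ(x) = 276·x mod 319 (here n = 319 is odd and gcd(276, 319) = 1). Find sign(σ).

Start at x=23: 23 → 287 → 100 → 166 → 199 → 56 → 144 → … (one orbit).
Cycle lengths of π_276 on ℤ/319ℤ: [28, 28, 28, 28, 28, 28, 28, 28, 28, 28, 28, 1, 1, 1, 1, 1, 1, 1, 1, 1, 1, 1]; 22 cycles in total.
22 cycles on 319: each ℓ→(−1)^(ℓ−1), product (−1)^297 = -1.

-1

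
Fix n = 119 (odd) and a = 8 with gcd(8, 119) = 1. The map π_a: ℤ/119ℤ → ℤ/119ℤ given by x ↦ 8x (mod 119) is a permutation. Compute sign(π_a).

+1

Orbit of 8 under x↦8x: [8, 64, 36, 50, 43, 106, 15]… (length divides ord_119(8)).
Cycle type of π: 8×14 + 1×7; total 21 cycles.
n − c = 119 − 21 = 98; sign = (−1)^98 = +1.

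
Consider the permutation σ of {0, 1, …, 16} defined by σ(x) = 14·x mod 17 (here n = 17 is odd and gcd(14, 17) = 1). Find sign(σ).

Trace 8: π^k(8) = [8, 10, 4, 5, 2, 11, 1] for k=0..6.
π_14 has 2 disjoint cycles with lengths [16, 1] on {0,…,16}.
2 cycles on 17: each ℓ→(−1)^(ℓ−1), product (−1)^15 = -1.
Zolotarev: (14|17) = -1, matching the cycle-count sign.

-1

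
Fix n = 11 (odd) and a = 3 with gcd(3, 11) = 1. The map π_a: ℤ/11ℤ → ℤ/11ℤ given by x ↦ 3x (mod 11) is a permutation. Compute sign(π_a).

+1

Trace 1: π^k(1) = [1, 3, 9, 5, 4] for k=0..4.
3 cycles of lengths [5, 5, 1].
Σ(ℓ_i−1) = 11−3 = 8; sign = (−1)^8 = +1.
Zolotarev: (3|11) = +1, matching the cycle-count sign.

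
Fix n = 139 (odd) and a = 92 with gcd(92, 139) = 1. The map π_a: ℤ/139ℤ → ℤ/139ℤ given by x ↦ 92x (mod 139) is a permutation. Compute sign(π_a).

-1

Orbit of 26 under x↦92x: [26, 29, 27, 121, 12, 131, 98]… (length divides ord_139(92)).
π_92 has 2 disjoint cycles with lengths [138, 1] on {0,…,138}.
Σ(ℓ_i−1) = 139−2 = 137; sign = (−1)^137 = -1.
The Jacobi symbol (92|139) = -1 (Zolotarev) agrees.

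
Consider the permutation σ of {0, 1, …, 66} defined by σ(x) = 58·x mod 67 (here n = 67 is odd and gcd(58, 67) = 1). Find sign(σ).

-1

Trace 3: π^k(3) = [3, 40, 42, 24, 52, 1, 58] for k=0..6.
Decompose π into cycles: lengths [22, 22, 22, 1] (4 cycles, including the fixed point 0).
n − c = 67 − 4 = 63; sign = (−1)^63 = -1.
Check: (58/67) = -1 by Zolotarev.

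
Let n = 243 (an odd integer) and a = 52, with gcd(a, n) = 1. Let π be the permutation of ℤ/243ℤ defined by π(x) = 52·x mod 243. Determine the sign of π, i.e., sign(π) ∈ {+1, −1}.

+1

Trace 148: π^k(148) = [148, 163, 214, 193, 73, 151, 76] for k=0..6.
Decompose π into cycles: lengths [81, 81, 27, 27, 9, 9, 3, 3, 1, 1, 1] (11 cycles, including the fixed point 0).
With 11 cycles on 243 points, sign = (−1)^{243−11} = +1.
The Jacobi symbol (52|243) = +1 (Zolotarev) agrees.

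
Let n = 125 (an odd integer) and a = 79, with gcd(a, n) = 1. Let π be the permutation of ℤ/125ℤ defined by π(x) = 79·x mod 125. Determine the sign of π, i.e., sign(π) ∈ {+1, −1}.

Start at x=101: 101 → 104 → 91 → 64 → 56 → 49 → 121 → … (one orbit).
Cycle lengths of π_79 on ℤ/125ℤ: [50, 50, 10, 10, 2, 2, 1]; 7 cycles in total.
n − c = 125 − 7 = 118; sign = (−1)^118 = +1.
Via Zolotarev, sign(π_{79}) = (79|125) = +1.

+1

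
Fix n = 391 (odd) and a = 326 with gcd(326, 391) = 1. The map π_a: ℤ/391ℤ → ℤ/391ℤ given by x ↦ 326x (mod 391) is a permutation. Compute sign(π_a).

Orbit of 75 under x↦326x: [75, 208, 165, 223, 363, 256, 173]… (length divides ord_391(326)).
The orbit structure of x ↦ 326x mod 391: 6 orbits of sizes [176, 176, 16, 11, 11, 1].
6 cycles on 391: each ℓ→(−1)^(ℓ−1), product (−1)^385 = -1.
Check: (326/391) = -1 by Zolotarev.

-1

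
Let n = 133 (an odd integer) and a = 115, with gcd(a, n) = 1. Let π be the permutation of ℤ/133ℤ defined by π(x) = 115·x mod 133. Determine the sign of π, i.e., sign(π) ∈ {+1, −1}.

-1

Trace 1: π^k(1) = [1, 115, 58, 20, 39, 96] for k=0..5.
Cycle type of π: 6×19 + 1×19; total 38 cycles.
133 − 38 = 95 transpositions; sign(π) = (−1)^95 = -1.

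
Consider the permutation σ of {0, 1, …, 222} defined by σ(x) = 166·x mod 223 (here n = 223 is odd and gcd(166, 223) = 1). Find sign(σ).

Orbit of 78 under x↦166x: [78, 14, 94, 217, 119, 130, 172]… (length divides ord_223(166)).
The orbit structure of x ↦ 166x mod 223: 3 orbits of sizes [111, 111, 1].
3 cycles on 223: each ℓ→(−1)^(ℓ−1), product (−1)^220 = +1.
The Jacobi symbol (166|223) = +1 (Zolotarev) agrees.

+1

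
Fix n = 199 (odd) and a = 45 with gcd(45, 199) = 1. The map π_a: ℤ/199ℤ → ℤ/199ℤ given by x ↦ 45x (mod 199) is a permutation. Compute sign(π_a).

Start at x=66: 66 → 184 → 121 → 72 → 56 → 132 → 169 → … (one orbit).
Cycle lengths of π_45 on ℤ/199ℤ: [99, 99, 1]; 3 cycles in total.
3 cycles on 199: each ℓ→(−1)^(ℓ−1), product (−1)^196 = +1.

+1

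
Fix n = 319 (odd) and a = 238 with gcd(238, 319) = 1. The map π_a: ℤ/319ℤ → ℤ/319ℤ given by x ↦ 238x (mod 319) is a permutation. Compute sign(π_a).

-1

Orbit of 152 under x↦238x: [152, 129, 78, 62, 82, 57, 168]… (length divides ord_319(238)).
Cycle type of π: 70×4 + 14×2 + 10 + 1; total 8 cycles.
With 8 cycles on 319 points, sign = (−1)^{319−8} = -1.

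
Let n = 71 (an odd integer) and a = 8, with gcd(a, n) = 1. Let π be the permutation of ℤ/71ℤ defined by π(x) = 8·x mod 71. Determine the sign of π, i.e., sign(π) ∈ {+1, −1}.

Start at x=16: 16 → 57 → 30 → 27 → 3 → 24 → 50 → … (one orbit).
π_8 has 3 disjoint cycles with lengths [35, 35, 1] on {0,…,70}.
n − c = 71 − 3 = 68; sign = (−1)^68 = +1.

+1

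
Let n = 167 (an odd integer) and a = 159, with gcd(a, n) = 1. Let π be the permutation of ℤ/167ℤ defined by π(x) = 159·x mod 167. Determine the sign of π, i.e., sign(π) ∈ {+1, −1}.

-1

Trace 90: π^k(90) = [90, 115, 82, 12, 71, 100, 35] for k=0..6.
Cycle lengths of π_159 on ℤ/167ℤ: [166, 1]; 2 cycles in total.
Σ(ℓ_i−1) = 167−2 = 165; sign = (−1)^165 = -1.
The Jacobi symbol (159|167) = -1 (Zolotarev) agrees.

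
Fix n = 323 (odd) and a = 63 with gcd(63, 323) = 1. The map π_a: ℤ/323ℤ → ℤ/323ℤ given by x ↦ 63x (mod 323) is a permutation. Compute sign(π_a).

Trace 294: π^k(294) = [294, 111, 210, 310, 150, 83, 61] for k=0..6.
6 cycles of lengths [144, 144, 16, 9, 9, 1].
Σ(ℓ_i−1) = 323−6 = 317; sign = (−1)^317 = -1.
Zolotarev: (63|323) = -1, matching the cycle-count sign.

-1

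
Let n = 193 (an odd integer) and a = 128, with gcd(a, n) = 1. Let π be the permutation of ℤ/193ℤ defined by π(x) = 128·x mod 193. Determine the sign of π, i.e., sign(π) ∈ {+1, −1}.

+1

Orbit of 179 under x↦128x: [179, 138, 101, 190, 2, 63, 151]… (length divides ord_193(128)).
Cycle lengths of π_128 on ℤ/193ℤ: [96, 96, 1]; 3 cycles in total.
193 − 3 = 190 transpositions; sign(π) = (−1)^190 = +1.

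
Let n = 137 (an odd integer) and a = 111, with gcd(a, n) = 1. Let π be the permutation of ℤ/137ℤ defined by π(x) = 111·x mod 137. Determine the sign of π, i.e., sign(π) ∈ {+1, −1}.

Start at x=109: 109 → 43 → 115 → 24 → 61 → 58 → 136 → … (one orbit).
The orbit structure of x ↦ 111x mod 137: 2 orbits of sizes [136, 1].
sign(π) = (−1)^{n − #cycles} = (−1)^{137−2} = (−1)^135 = -1.

-1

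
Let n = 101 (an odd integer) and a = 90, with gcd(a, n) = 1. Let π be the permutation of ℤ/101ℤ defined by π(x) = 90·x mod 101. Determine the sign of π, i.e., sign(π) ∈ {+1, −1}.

Start at x=47: 47 → 89 → 31 → 63 → 14 → 48 → 78 → … (one orbit).
Decompose π into cycles: lengths [100, 1] (2 cycles, including the fixed point 0).
2 cycles on 101: each ℓ→(−1)^(ℓ−1), product (−1)^99 = -1.

-1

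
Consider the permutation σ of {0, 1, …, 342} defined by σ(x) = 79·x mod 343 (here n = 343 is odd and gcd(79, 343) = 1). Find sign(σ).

+1

Trace 214: π^k(214) = [214, 99, 275, 116, 246, 226, 18] for k=0..6.
31 cycles of lengths [21, 21, 21, 21, 21, 21, 21, 21, 21, 21, 21, 21, 21, 21, 3, 3, 3, 3, 3, 3, 3, 3, 3, 3, 3, 3, 3, 3, 3, 3, 1].
With 31 cycles on 343 points, sign = (−1)^{343−31} = +1.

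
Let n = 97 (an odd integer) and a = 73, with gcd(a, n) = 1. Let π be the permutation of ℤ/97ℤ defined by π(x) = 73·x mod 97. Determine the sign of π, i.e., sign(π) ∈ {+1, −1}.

+1

Start at x=62: 62 → 64 → 16 → 4 → 1 → 73 → 91 → … (one orbit).
Cycle type of π: 24×4 + 1; total 5 cycles.
Σ(ℓ_i−1) = 97−5 = 92; sign = (−1)^92 = +1.
Check: (73/97) = +1 by Zolotarev.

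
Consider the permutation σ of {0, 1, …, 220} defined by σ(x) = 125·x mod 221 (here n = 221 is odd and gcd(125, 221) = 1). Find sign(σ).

Orbit of 1 under x↦125x: [1, 125, 155, 148, 157, 177, 25]… (length divides ord_221(125)).
Decompose π into cycles: lengths [16, 16, 16, 16, 16, 16, 16, 16, 16, 16, 16, 16, 16, 4, 4, 4, 1] (17 cycles, including the fixed point 0).
17 cycles on 221: each ℓ→(−1)^(ℓ−1), product (−1)^204 = +1.

+1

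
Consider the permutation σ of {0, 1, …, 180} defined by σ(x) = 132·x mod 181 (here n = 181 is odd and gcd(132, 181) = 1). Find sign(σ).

+1

Start at x=132: 132 → 48 → 1 → 132 (one orbit).
61 cycles of lengths [3, 3, 3, 3, 3, 3, 3, 3, 3, 3, 3, 3, 3, 3, 3, 3, 3, 3, 3, 3, 3, 3, 3, 3, 3, 3, 3, 3, 3, 3, 3, 3, 3, 3, 3, 3, 3, 3, 3, 3, 3, 3, 3, 3, 3, 3, 3, 3, 3, 3, 3, 3, 3, 3, 3, 3, 3, 3, 3, 3, 1].
sign(π) = (−1)^{n − #cycles} = (−1)^{181−61} = (−1)^120 = +1.
Zolotarev: (132|181) = +1, matching the cycle-count sign.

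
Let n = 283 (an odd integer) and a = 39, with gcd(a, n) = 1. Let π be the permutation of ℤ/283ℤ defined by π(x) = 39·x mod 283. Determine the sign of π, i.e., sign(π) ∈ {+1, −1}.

-1

Start at x=267: 267 → 225 → 2 → 78 → 212 → 61 → 115 → … (one orbit).
π_39 has 4 disjoint cycles with lengths [94, 94, 94, 1] on {0,…,282}.
sign(π) = (−1)^{n − #cycles} = (−1)^{283−4} = (−1)^279 = -1.
(39|283)_J = -1 (Zolotarev's lemma cross-check).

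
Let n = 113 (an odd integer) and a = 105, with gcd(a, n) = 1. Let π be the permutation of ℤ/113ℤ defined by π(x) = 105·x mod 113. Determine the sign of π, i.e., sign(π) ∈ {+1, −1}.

+1

Orbit of 56 under x↦105x: [56, 4, 81, 30, 99, 112, 8]… (length divides ord_113(105)).
Decompose π into cycles: lengths [28, 28, 28, 28, 1] (5 cycles, including the fixed point 0).
With 5 cycles on 113 points, sign = (−1)^{113−5} = +1.
Via Zolotarev, sign(π_{105}) = (105|113) = +1.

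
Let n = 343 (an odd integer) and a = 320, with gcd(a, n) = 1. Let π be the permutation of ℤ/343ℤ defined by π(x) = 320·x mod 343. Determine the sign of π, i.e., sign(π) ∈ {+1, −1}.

Orbit of 83 under x↦320x: [83, 149, 3, 274, 215, 200, 202]… (length divides ord_343(320)).
Decompose π into cycles: lengths [294, 42, 6, 1] (4 cycles, including the fixed point 0).
sign(π) = (−1)^{n − #cycles} = (−1)^{343−4} = (−1)^339 = -1.
Via Zolotarev, sign(π_{320}) = (320|343) = -1.

-1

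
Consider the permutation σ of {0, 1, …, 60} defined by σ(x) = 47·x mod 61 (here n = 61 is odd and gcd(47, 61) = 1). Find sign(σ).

Orbit of 13 under x↦47x: [13, 1, 47]… (length divides ord_61(47)).
The orbit structure of x ↦ 47x mod 61: 21 orbits of sizes [3, 3, 3, 3, 3, 3, 3, 3, 3, 3, 3, 3, 3, 3, 3, 3, 3, 3, 3, 3, 1].
With 21 cycles on 61 points, sign = (−1)^{61−21} = +1.
Check: (47/61) = +1 by Zolotarev.

+1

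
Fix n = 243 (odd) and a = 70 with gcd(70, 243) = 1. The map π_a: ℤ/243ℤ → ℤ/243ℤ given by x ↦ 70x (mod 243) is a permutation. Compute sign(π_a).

+1

Orbit of 205 under x↦70x: [205, 13, 181, 34, 193, 145, 187]… (length divides ord_243(70)).
π_70 has 11 disjoint cycles with lengths [81, 81, 27, 27, 9, 9, 3, 3, 1, 1, 1] on {0,…,242}.
11 cycles on 243: each ℓ→(−1)^(ℓ−1), product (−1)^232 = +1.
Check: (70/243) = +1 by Zolotarev.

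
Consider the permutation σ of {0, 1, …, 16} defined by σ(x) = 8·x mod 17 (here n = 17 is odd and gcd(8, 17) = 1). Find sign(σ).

Start at x=9: 9 → 4 → 15 → 1 → 8 → 13 → 2 → … (one orbit).
Cycle lengths of π_8 on ℤ/17ℤ: [8, 8, 1]; 3 cycles in total.
With 3 cycles on 17 points, sign = (−1)^{17−3} = +1.
Via Zolotarev, sign(π_{8}) = (8|17) = +1.

+1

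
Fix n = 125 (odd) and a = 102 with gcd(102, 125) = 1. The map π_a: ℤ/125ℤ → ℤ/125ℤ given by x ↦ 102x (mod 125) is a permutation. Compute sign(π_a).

Trace 48: π^k(48) = [48, 21, 17, 109, 118, 36, 47] for k=0..6.
Cycle type of π: 100 + 20 + 4 + 1; total 4 cycles.
n − c = 125 − 4 = 121; sign = (−1)^121 = -1.
Check: (102/125) = -1 by Zolotarev.

-1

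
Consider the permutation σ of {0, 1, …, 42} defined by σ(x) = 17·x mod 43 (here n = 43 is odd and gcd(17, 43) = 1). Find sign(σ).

Start at x=35: 35 → 36 → 10 → 41 → 9 → 24 → 21 → … (one orbit).
Decompose π into cycles: lengths [21, 21, 1] (3 cycles, including the fixed point 0).
n − c = 43 − 3 = 40; sign = (−1)^40 = +1.
Zolotarev: (17|43) = +1, matching the cycle-count sign.

+1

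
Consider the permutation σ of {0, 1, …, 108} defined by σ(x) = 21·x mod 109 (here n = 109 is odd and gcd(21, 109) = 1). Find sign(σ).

Orbit of 73 under x↦21x: [73, 7, 38, 35, 81, 66, 78]… (length divides ord_109(21)).
Decompose π into cycles: lengths [27, 27, 27, 27, 1] (5 cycles, including the fixed point 0).
Σ(ℓ_i−1) = 109−5 = 104; sign = (−1)^104 = +1.

+1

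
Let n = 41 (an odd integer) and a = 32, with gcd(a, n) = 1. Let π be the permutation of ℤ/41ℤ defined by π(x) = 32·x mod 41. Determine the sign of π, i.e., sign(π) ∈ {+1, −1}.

+1

Orbit of 1 under x↦32x: [1, 32, 40, 9]… (length divides ord_41(32)).
Cycle type of π: 4×10 + 1; total 11 cycles.
Σ(ℓ_i−1) = 41−11 = 30; sign = (−1)^30 = +1.
Via Zolotarev, sign(π_{32}) = (32|41) = +1.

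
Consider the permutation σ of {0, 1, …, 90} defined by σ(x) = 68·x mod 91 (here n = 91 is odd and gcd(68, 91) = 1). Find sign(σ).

Trace 87: π^k(87) = [87, 1, 68, 74, 27, 16] for k=0..5.
Cycle type of π: 6×13 + 3×4 + 1; total 18 cycles.
91 − 18 = 73 transpositions; sign(π) = (−1)^73 = -1.
(68|91)_J = -1 (Zolotarev's lemma cross-check).

-1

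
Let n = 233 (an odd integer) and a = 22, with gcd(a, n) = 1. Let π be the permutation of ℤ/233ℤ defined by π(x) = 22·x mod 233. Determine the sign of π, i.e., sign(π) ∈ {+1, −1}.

-1

Start at x=67: 67 → 76 → 41 → 203 → 39 → 159 → 3 → … (one orbit).
Cycle type of π: 232 + 1; total 2 cycles.
With 2 cycles on 233 points, sign = (−1)^{233−2} = -1.
(22|233)_J = -1 (Zolotarev's lemma cross-check).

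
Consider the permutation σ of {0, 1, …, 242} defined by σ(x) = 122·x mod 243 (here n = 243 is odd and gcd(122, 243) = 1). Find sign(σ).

Orbit of 64 under x↦122x: [64, 32, 16, 8, 4, 2, 1]… (length divides ord_243(122)).
Decompose π into cycles: lengths [162, 54, 18, 6, 2, 1] (6 cycles, including the fixed point 0).
Σ(ℓ_i−1) = 243−6 = 237; sign = (−1)^237 = -1.
(122|243)_J = -1 (Zolotarev's lemma cross-check).

-1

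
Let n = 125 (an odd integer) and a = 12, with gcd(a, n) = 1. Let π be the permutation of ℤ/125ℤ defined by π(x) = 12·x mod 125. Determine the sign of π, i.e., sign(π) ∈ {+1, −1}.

Trace 38: π^k(38) = [38, 81, 97, 39, 93, 116, 17] for k=0..6.
The orbit structure of x ↦ 12x mod 125: 4 orbits of sizes [100, 20, 4, 1].
n − c = 125 − 4 = 121; sign = (−1)^121 = -1.

-1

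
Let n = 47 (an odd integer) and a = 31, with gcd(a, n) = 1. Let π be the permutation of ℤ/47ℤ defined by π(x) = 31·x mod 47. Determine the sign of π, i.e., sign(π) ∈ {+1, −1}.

-1

Orbit of 23 under x↦31x: [23, 8, 13, 27, 38, 3, 46]… (length divides ord_47(31)).
Cycle type of π: 46 + 1; total 2 cycles.
With 2 cycles on 47 points, sign = (−1)^{47−2} = -1.
Via Zolotarev, sign(π_{31}) = (31|47) = -1.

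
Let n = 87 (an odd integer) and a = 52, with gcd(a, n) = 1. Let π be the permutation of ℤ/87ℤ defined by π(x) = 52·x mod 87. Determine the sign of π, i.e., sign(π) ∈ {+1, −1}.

Trace 25: π^k(25) = [25, 82, 1, 52, 7, 16, 49] for k=0..6.
Cycle lengths of π_52 on ℤ/87ℤ: [7, 7, 7, 7, 7, 7, 7, 7, 7, 7, 7, 7, 1, 1, 1]; 15 cycles in total.
With 15 cycles on 87 points, sign = (−1)^{87−15} = +1.

+1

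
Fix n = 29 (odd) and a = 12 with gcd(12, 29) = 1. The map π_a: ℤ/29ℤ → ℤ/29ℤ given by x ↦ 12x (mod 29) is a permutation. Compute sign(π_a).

-1

Start at x=1: 1 → 12 → 28 → 17 → 1 (one orbit).
Cycle lengths of π_12 on ℤ/29ℤ: [4, 4, 4, 4, 4, 4, 4, 1]; 8 cycles in total.
Σ(ℓ_i−1) = 29−8 = 21; sign = (−1)^21 = -1.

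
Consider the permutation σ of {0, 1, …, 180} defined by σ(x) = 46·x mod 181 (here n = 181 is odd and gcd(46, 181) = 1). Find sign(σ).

+1

Orbit of 125 under x↦46x: [125, 139, 59, 180, 135, 56, 42]… (length divides ord_181(46)).
Cycle lengths of π_46 on ℤ/181ℤ: [10, 10, 10, 10, 10, 10, 10, 10, 10, 10, 10, 10, 10, 10, 10, 10, 10, 10, 1]; 19 cycles in total.
19 cycles on 181: each ℓ→(−1)^(ℓ−1), product (−1)^162 = +1.
Via Zolotarev, sign(π_{46}) = (46|181) = +1.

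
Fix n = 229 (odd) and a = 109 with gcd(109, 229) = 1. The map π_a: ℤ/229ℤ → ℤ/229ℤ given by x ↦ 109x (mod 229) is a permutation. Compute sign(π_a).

-1

Orbit of 101 under x↦109x: [101, 17, 21, 228, 120, 27, 195]… (length divides ord_229(109)).
The orbit structure of x ↦ 109x mod 229: 4 orbits of sizes [76, 76, 76, 1].
With 4 cycles on 229 points, sign = (−1)^{229−4} = -1.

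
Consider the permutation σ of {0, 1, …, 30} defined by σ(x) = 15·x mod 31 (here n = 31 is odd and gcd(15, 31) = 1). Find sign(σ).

-1

Orbit of 27 under x↦15x: [27, 2, 30, 16, 23, 4, 29]… (length divides ord_31(15)).
Cycle lengths of π_15 on ℤ/31ℤ: [10, 10, 10, 1]; 4 cycles in total.
With 4 cycles on 31 points, sign = (−1)^{31−4} = -1.
Check: (15/31) = -1 by Zolotarev.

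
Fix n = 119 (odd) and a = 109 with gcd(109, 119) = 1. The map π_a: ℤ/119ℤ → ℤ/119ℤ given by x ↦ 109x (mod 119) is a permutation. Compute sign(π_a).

Start at x=95: 95 → 2 → 99 → 81 → 23 → 8 → 39 → … (one orbit).
6 cycles of lengths [48, 48, 16, 3, 3, 1].
Σ(ℓ_i−1) = 119−6 = 113; sign = (−1)^113 = -1.
Zolotarev: (109|119) = -1, matching the cycle-count sign.

-1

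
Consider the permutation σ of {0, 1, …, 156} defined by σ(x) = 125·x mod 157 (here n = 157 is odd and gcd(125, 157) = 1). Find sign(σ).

Orbit of 79 under x↦125x: [79, 141, 41, 101, 65, 118, 149]… (length divides ord_157(125)).
The orbit structure of x ↦ 125x mod 157: 4 orbits of sizes [52, 52, 52, 1].
sign(π) = (−1)^{n − #cycles} = (−1)^{157−4} = (−1)^153 = -1.

-1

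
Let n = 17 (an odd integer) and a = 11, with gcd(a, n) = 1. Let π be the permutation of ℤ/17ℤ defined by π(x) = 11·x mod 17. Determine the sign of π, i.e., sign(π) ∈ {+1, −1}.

-1

Start at x=8: 8 → 3 → 16 → 6 → 15 → 12 → 13 → … (one orbit).
Decompose π into cycles: lengths [16, 1] (2 cycles, including the fixed point 0).
17 − 2 = 15 transpositions; sign(π) = (−1)^15 = -1.
The Jacobi symbol (11|17) = -1 (Zolotarev) agrees.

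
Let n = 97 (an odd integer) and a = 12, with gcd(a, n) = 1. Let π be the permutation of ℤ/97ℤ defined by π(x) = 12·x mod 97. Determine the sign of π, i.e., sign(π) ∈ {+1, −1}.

Start at x=85: 85 → 50 → 18 → 22 → 70 → 64 → 89 → … (one orbit).
Decompose π into cycles: lengths [16, 16, 16, 16, 16, 16, 1] (7 cycles, including the fixed point 0).
Σ(ℓ_i−1) = 97−7 = 90; sign = (−1)^90 = +1.

+1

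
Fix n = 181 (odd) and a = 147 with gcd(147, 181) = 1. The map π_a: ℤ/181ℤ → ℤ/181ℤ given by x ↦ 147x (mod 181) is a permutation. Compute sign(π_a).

Trace 117: π^k(117) = [117, 4, 45, 99, 73, 52, 42] for k=0..6.
π_147 has 3 disjoint cycles with lengths [90, 90, 1] on {0,…,180}.
With 3 cycles on 181 points, sign = (−1)^{181−3} = +1.
Check: (147/181) = +1 by Zolotarev.

+1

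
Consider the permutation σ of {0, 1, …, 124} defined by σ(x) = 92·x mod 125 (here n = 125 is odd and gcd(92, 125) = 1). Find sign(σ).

-1

Start at x=49: 49 → 8 → 111 → 87 → 4 → 118 → 106 → … (one orbit).
π_92 has 4 disjoint cycles with lengths [100, 20, 4, 1] on {0,…,124}.
Σ(ℓ_i−1) = 125−4 = 121; sign = (−1)^121 = -1.
Via Zolotarev, sign(π_{92}) = (92|125) = -1.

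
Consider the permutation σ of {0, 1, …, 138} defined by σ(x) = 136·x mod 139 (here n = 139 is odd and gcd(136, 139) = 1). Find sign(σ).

+1

Orbit of 127 under x↦136x: [127, 36, 31, 46, 1, 136, 9]… (length divides ord_139(136)).
Decompose π into cycles: lengths [69, 69, 1] (3 cycles, including the fixed point 0).
3 cycles on 139: each ℓ→(−1)^(ℓ−1), product (−1)^136 = +1.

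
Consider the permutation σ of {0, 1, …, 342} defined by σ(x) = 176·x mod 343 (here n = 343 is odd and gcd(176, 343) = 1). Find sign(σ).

Trace 246: π^k(246) = [246, 78, 8, 36, 162, 43, 22] for k=0..6.
Cycle type of π: 49×6 + 7×6 + 1×7; total 19 cycles.
n − c = 343 − 19 = 324; sign = (−1)^324 = +1.
(176|343)_J = +1 (Zolotarev's lemma cross-check).

+1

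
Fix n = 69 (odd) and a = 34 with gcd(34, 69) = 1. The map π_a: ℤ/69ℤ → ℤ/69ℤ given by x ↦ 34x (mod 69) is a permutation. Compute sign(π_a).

Start at x=7: 7 → 31 → 19 → 25 → 22 → 58 → 40 → … (one orbit).
Decompose π into cycles: lengths [22, 22, 22, 1, 1, 1] (6 cycles, including the fixed point 0).
6 cycles on 69: each ℓ→(−1)^(ℓ−1), product (−1)^63 = -1.
(34|69)_J = -1 (Zolotarev's lemma cross-check).

-1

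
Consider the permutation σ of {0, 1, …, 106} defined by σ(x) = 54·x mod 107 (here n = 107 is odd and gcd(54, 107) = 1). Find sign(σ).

Start at x=44: 44 → 22 → 11 → 59 → 83 → 95 → 101 → … (one orbit).
Cycle type of π: 106 + 1; total 2 cycles.
With 2 cycles on 107 points, sign = (−1)^{107−2} = -1.

-1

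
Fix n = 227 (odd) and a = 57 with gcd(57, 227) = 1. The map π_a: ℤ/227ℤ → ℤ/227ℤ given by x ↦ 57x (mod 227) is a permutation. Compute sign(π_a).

+1

Start at x=48: 48 → 12 → 3 → 171 → 213 → 110 → 141 → … (one orbit).
3 cycles of lengths [113, 113, 1].
Σ(ℓ_i−1) = 227−3 = 224; sign = (−1)^224 = +1.
Check: (57/227) = +1 by Zolotarev.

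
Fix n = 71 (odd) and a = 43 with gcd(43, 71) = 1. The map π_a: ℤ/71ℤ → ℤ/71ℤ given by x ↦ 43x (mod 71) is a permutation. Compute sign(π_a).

+1

Orbit of 1 under x↦43x: [1, 43, 3, 58, 9, 32, 27]… (length divides ord_71(43)).
Cycle type of π: 35×2 + 1; total 3 cycles.
sign(π) = (−1)^{n − #cycles} = (−1)^{71−3} = (−1)^68 = +1.
(43|71)_J = +1 (Zolotarev's lemma cross-check).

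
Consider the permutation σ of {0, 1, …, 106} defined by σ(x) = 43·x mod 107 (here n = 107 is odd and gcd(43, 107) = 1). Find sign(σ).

Orbit of 20 under x↦43x: [20, 4, 65, 13, 24, 69, 78]… (length divides ord_107(43)).
π_43 has 2 disjoint cycles with lengths [106, 1] on {0,…,106}.
107 − 2 = 105 transpositions; sign(π) = (−1)^105 = -1.
(43|107)_J = -1 (Zolotarev's lemma cross-check).

-1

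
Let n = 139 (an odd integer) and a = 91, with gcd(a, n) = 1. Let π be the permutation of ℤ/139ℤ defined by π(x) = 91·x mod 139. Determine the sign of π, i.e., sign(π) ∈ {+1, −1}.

Start at x=6: 6 → 129 → 63 → 34 → 36 → 79 → 100 → … (one orbit).
The orbit structure of x ↦ 91x mod 139: 7 orbits of sizes [23, 23, 23, 23, 23, 23, 1].
sign(π) = (−1)^{n − #cycles} = (−1)^{139−7} = (−1)^132 = +1.
Zolotarev: (91|139) = +1, matching the cycle-count sign.

+1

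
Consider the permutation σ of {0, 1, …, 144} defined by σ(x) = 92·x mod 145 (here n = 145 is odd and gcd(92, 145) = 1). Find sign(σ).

-1

Trace 22: π^k(22) = [22, 139, 28, 111, 62, 49, 13] for k=0..6.
The orbit structure of x ↦ 92x mod 145: 8 orbits of sizes [28, 28, 28, 28, 14, 14, 4, 1].
n − c = 145 − 8 = 137; sign = (−1)^137 = -1.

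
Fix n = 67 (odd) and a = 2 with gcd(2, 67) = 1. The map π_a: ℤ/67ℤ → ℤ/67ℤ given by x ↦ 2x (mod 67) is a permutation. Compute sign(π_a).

-1

Start at x=44: 44 → 21 → 42 → 17 → 34 → 1 → 2 → … (one orbit).
Cycle lengths of π_2 on ℤ/67ℤ: [66, 1]; 2 cycles in total.
Σ(ℓ_i−1) = 67−2 = 65; sign = (−1)^65 = -1.
The Jacobi symbol (2|67) = -1 (Zolotarev) agrees.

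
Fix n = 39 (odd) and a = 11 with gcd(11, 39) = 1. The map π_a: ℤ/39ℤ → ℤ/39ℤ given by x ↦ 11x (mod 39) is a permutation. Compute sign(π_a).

+1

Orbit of 2 under x↦11x: [2, 22, 8, 10, 32, 1, 11]… (length divides ord_39(11)).
The orbit structure of x ↦ 11x mod 39: 5 orbits of sizes [12, 12, 12, 2, 1].
5 cycles on 39: each ℓ→(−1)^(ℓ−1), product (−1)^34 = +1.
Zolotarev: (11|39) = +1, matching the cycle-count sign.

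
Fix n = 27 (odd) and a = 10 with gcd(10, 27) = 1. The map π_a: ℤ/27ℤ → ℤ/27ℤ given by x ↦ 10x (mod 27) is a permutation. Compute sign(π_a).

+1

Trace 19: π^k(19) = [19, 1, 10] for k=0..2.
15 cycles of lengths [3, 3, 3, 3, 3, 3, 1, 1, 1, 1, 1, 1, 1, 1, 1].
15 cycles on 27: each ℓ→(−1)^(ℓ−1), product (−1)^12 = +1.
Zolotarev: (10|27) = +1, matching the cycle-count sign.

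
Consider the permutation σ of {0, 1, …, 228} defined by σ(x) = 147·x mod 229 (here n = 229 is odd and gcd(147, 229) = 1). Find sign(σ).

+1

Start at x=58: 58 → 53 → 5 → 48 → 186 → 91 → 95 → … (one orbit).
Cycle type of π: 114×2 + 1; total 3 cycles.
229 − 3 = 226 transpositions; sign(π) = (−1)^226 = +1.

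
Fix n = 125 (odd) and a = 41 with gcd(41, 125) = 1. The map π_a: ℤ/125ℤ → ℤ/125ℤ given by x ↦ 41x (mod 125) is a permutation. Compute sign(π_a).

+1

Start at x=16: 16 → 31 → 21 → 111 → 51 → 91 → 106 → … (one orbit).
13 cycles of lengths [25, 25, 25, 25, 5, 5, 5, 5, 1, 1, 1, 1, 1].
sign(π) = (−1)^{n − #cycles} = (−1)^{125−13} = (−1)^112 = +1.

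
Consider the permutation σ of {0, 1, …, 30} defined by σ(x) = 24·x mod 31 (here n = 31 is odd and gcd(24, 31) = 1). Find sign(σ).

Trace 21: π^k(21) = [21, 8, 6, 20, 15, 19, 22] for k=0..6.
π_24 has 2 disjoint cycles with lengths [30, 1] on {0,…,30}.
31 − 2 = 29 transpositions; sign(π) = (−1)^29 = -1.
Via Zolotarev, sign(π_{24}) = (24|31) = -1.

-1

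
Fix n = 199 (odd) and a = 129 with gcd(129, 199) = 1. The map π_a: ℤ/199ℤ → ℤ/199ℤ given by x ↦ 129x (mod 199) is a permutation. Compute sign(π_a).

-1

Trace 73: π^k(73) = [73, 64, 97, 175, 88, 9, 166] for k=0..6.
2 cycles of lengths [198, 1].
n − c = 199 − 2 = 197; sign = (−1)^197 = -1.
The Jacobi symbol (129|199) = -1 (Zolotarev) agrees.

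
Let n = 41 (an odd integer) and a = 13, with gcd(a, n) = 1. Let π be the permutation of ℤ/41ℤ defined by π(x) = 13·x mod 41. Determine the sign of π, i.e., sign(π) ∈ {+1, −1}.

Start at x=40: 40 → 28 → 36 → 17 → 16 → 3 → 39 → … (one orbit).
Cycle lengths of π_13 on ℤ/41ℤ: [40, 1]; 2 cycles in total.
n − c = 41 − 2 = 39; sign = (−1)^39 = -1.
Zolotarev: (13|41) = -1, matching the cycle-count sign.

-1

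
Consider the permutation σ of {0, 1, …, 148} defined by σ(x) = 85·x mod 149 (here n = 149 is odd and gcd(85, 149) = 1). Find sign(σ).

+1

Trace 73: π^k(73) = [73, 96, 114, 5, 127, 67, 33] for k=0..6.
π_85 has 5 disjoint cycles with lengths [37, 37, 37, 37, 1] on {0,…,148}.
Σ(ℓ_i−1) = 149−5 = 144; sign = (−1)^144 = +1.
Zolotarev: (85|149) = +1, matching the cycle-count sign.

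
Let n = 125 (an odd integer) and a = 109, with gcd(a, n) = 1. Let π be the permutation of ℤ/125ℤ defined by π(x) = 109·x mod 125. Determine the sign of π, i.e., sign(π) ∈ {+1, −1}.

+1

Start at x=114: 114 → 51 → 59 → 56 → 104 → 86 → 124 → … (one orbit).
Decompose π into cycles: lengths [50, 50, 10, 10, 2, 2, 1] (7 cycles, including the fixed point 0).
125 − 7 = 118 transpositions; sign(π) = (−1)^118 = +1.
(109|125)_J = +1 (Zolotarev's lemma cross-check).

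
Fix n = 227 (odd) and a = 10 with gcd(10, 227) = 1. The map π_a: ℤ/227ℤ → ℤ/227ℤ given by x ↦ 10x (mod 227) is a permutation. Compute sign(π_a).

+1

Start at x=172: 172 → 131 → 175 → 161 → 21 → 210 → 57 → … (one orbit).
Cycle lengths of π_10 on ℤ/227ℤ: [113, 113, 1]; 3 cycles in total.
With 3 cycles on 227 points, sign = (−1)^{227−3} = +1.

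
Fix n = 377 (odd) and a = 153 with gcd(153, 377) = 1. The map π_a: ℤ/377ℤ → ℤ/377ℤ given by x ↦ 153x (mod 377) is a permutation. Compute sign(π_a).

Trace 374: π^k(374) = [374, 295, 272, 146, 95, 209, 309] for k=0..6.
Cycle type of π: 84×4 + 28 + 6×2 + 1; total 8 cycles.
With 8 cycles on 377 points, sign = (−1)^{377−8} = -1.
Check: (153/377) = -1 by Zolotarev.

-1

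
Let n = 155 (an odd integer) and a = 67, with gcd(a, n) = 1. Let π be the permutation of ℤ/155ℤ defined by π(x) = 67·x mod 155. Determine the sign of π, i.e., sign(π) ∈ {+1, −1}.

Start at x=94: 94 → 98 → 56 → 32 → 129 → 118 → 1 → … (one orbit).
Decompose π into cycles: lengths [12, 12, 12, 12, 12, 12, 12, 12, 12, 12, 4, 3, 3, 3, 3, 3, 3, 3, 3, 3, 3, 1] (22 cycles, including the fixed point 0).
With 22 cycles on 155 points, sign = (−1)^{155−22} = -1.
(67|155)_J = -1 (Zolotarev's lemma cross-check).

-1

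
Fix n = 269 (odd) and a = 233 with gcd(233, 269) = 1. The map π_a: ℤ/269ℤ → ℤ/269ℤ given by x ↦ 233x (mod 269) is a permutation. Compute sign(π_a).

+1

Orbit of 205 under x↦233x: [205, 152, 177, 84, 204, 188, 226]… (length divides ord_269(233)).
Decompose π into cycles: lengths [134, 134, 1] (3 cycles, including the fixed point 0).
With 3 cycles on 269 points, sign = (−1)^{269−3} = +1.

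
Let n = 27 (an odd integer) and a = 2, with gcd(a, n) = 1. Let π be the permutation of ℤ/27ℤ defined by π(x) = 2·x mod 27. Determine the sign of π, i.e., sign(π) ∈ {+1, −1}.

Trace 26: π^k(26) = [26, 25, 23, 19, 11, 22, 17] for k=0..6.
Cycle lengths of π_2 on ℤ/27ℤ: [18, 6, 2, 1]; 4 cycles in total.
n − c = 27 − 4 = 23; sign = (−1)^23 = -1.

-1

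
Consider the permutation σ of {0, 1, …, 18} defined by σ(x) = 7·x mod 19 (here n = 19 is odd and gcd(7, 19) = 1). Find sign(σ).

Start at x=11: 11 → 1 → 7 → 11 (one orbit).
Cycle lengths of π_7 on ℤ/19ℤ: [3, 3, 3, 3, 3, 3, 1]; 7 cycles in total.
7 cycles on 19: each ℓ→(−1)^(ℓ−1), product (−1)^12 = +1.

+1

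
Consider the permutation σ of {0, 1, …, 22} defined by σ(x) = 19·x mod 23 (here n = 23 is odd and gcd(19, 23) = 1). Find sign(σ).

-1

Orbit of 8 under x↦19x: [8, 14, 13, 17, 1, 19, 16]… (length divides ord_23(19)).
π_19 has 2 disjoint cycles with lengths [22, 1] on {0,…,22}.
23 − 2 = 21 transpositions; sign(π) = (−1)^21 = -1.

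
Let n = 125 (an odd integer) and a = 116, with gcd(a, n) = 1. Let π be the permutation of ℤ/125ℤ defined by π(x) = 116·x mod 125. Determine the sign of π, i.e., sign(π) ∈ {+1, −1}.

+1

Trace 111: π^k(111) = [111, 1, 116, 81, 21, 61, 76] for k=0..6.
Cycle lengths of π_116 on ℤ/125ℤ: [25, 25, 25, 25, 5, 5, 5, 5, 1, 1, 1, 1, 1]; 13 cycles in total.
sign(π) = (−1)^{n − #cycles} = (−1)^{125−13} = (−1)^112 = +1.
The Jacobi symbol (116|125) = +1 (Zolotarev) agrees.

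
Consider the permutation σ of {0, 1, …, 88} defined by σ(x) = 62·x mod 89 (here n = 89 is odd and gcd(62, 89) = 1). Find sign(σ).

-1

Start at x=21: 21 → 56 → 1 → 62 → 17 → 75 → 22 → … (one orbit).
The orbit structure of x ↦ 62x mod 89: 2 orbits of sizes [88, 1].
sign(π) = (−1)^{n − #cycles} = (−1)^{89−2} = (−1)^87 = -1.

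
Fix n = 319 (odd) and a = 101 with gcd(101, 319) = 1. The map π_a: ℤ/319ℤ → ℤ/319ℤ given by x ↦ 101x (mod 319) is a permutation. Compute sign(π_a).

Orbit of 105 under x↦101x: [105, 78, 222, 92, 41, 313, 32]… (length divides ord_319(101)).
Cycle type of π: 140×2 + 28 + 10 + 1; total 5 cycles.
n − c = 319 − 5 = 314; sign = (−1)^314 = +1.
The Jacobi symbol (101|319) = +1 (Zolotarev) agrees.

+1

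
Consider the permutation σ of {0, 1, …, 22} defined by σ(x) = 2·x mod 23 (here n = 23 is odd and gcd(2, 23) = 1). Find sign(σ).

+1

Trace 16: π^k(16) = [16, 9, 18, 13, 3, 6, 12] for k=0..6.
3 cycles of lengths [11, 11, 1].
n − c = 23 − 3 = 20; sign = (−1)^20 = +1.
The Jacobi symbol (2|23) = +1 (Zolotarev) agrees.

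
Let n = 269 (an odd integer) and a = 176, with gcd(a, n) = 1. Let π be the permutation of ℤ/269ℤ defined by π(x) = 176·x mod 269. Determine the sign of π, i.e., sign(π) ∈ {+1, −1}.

+1

Trace 245: π^k(245) = [245, 80, 92, 52, 6, 249, 246] for k=0..6.
Cycle lengths of π_176 on ℤ/269ℤ: [134, 134, 1]; 3 cycles in total.
n − c = 269 − 3 = 266; sign = (−1)^266 = +1.
Zolotarev: (176|269) = +1, matching the cycle-count sign.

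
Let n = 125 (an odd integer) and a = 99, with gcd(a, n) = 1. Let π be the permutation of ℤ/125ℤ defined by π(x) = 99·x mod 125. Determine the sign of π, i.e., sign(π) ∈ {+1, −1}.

+1

Trace 101: π^k(101) = [101, 124, 26, 74, 76, 24, 1] for k=0..6.
The orbit structure of x ↦ 99x mod 125: 23 orbits of sizes [10, 10, 10, 10, 10, 10, 10, 10, 10, 10, 2, 2, 2, 2, 2, 2, 2, 2, 2, 2, 2, 2, 1].
Σ(ℓ_i−1) = 125−23 = 102; sign = (−1)^102 = +1.
Zolotarev: (99|125) = +1, matching the cycle-count sign.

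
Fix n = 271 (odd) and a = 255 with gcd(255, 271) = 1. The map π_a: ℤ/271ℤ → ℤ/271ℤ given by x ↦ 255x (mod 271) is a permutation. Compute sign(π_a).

Orbit of 38 under x↦255x: [38, 205, 243, 177, 149, 55, 204]… (length divides ord_271(255)).
Cycle lengths of π_255 on ℤ/271ℤ: [270, 1]; 2 cycles in total.
sign(π) = (−1)^{n − #cycles} = (−1)^{271−2} = (−1)^269 = -1.

-1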